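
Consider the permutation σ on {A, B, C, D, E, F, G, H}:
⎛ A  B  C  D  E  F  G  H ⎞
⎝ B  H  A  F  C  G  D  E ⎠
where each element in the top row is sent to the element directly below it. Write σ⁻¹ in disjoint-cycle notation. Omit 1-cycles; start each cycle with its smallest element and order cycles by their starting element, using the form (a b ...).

(A C E H B)(D G F)

The cycle decomposition of σ is (A B H E C)(D F G).
The inverse reverses every cycle; in canonical form, σ⁻¹ = (A C E H B)(D G F).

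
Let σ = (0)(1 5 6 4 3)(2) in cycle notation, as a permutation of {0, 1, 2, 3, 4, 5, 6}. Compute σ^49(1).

1 lies in the 5-cycle (1 5 6 4 3).
On a 5-cycle, σ^5 is the identity, so σ^49 = σ^4 there (49 ≡ 4 mod 5).
Stepping 4 places around the cycle: 1 → 5 → 6 → 4 → 3.

3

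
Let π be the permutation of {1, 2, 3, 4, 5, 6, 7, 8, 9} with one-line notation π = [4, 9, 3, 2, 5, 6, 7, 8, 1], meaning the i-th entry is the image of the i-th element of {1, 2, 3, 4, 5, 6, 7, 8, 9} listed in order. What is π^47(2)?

4

Tracing 2 → 9 → … returns to 2 after 4 steps, so 2 lies in a 4-cycle (1 4 2 9).
Powers repeat with period 4 on this cycle, and 47 mod 4 = 3, so π^47(2) = π^3(2).
Stepping 3 places around the cycle: 2 → 9 → 1 → 4.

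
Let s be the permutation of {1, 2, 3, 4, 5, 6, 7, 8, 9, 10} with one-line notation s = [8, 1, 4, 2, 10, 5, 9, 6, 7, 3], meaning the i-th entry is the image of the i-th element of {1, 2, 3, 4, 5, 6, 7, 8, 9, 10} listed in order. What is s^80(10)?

Tracing 10 → 3 → … returns to 10 after 8 steps, so 10 lies in an 8-cycle (1 8 6 5 10 3 4 2).
Since the cycle has length 8, s^80 acts on it the same as s^0 (80 mod 8 = 0).
So s^80(10) = 10.

10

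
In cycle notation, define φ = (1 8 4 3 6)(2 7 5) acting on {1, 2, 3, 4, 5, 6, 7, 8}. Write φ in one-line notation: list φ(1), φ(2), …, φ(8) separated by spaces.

8 7 6 3 2 1 5 4

Reading each image from the cycles: 1→8, 2→7, 3→6, 4→3, 5→2, 6→1, 7→5, 8→4.
So the one-line form is 8 7 6 3 2 1 5 4.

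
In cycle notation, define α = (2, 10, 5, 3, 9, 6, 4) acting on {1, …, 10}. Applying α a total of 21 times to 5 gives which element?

5

5 lies in the 7-cycle (2, 10, 5, 3, 9, 6, 4).
Powers repeat with period 7 on this cycle, and 21 mod 7 = 0, so α^21(5) = α^0(5).
So α^21(5) = 5.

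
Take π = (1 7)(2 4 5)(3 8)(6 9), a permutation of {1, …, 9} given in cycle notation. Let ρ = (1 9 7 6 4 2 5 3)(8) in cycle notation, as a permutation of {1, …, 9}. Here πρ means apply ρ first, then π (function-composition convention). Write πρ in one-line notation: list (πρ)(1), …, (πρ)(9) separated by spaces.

6 2 7 4 8 5 9 3 1

For each element, apply ρ then π: 1 → 9 → 6; 2 → 5 → 2; 3 → 1 → 7; 4 → 2 → 4; 5 → 3 → 8; 6 → 4 → 5; 7 → 6 → 9; 8 → 8 → 3; 9 → 7 → 1.
Collecting the images, πρ = [6 2 7 4 8 5 9 3 1].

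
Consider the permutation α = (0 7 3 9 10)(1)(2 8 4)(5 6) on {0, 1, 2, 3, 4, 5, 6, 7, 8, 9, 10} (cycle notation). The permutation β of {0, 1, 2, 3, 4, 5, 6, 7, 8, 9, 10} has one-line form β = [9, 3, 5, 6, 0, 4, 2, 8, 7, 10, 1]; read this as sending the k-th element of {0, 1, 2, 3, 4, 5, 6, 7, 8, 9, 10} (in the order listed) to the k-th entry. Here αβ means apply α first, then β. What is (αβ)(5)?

First apply α: α(5) = 6, then β(6) = 2. Thus (αβ)(5) = 2.

2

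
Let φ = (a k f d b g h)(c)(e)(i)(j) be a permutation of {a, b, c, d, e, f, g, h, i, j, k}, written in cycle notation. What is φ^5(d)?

k

d lies in the 7-cycle (a k f d b g h).
Advancing 5 steps from d: d → b → g → h → a → k.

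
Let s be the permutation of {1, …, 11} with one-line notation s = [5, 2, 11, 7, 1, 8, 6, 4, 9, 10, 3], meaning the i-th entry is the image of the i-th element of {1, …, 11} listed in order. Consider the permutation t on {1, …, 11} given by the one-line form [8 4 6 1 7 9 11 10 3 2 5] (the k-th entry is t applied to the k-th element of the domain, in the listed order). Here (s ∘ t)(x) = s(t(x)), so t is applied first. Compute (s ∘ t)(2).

7

t(2) = 4, then s(4) = 7; composing gives (s ∘ t)(2) = 7.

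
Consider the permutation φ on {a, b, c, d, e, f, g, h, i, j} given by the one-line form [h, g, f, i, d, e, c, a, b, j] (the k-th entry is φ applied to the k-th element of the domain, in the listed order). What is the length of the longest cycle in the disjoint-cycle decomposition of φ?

7

Decomposing into disjoint cycles gives (a, h)(b, g, c, f, e, d, i); the longest has length 7.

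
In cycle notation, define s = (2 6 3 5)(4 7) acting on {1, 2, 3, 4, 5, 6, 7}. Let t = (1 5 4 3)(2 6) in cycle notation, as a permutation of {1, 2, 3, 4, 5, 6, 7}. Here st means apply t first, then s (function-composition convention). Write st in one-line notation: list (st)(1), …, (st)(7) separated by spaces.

(st)(x) = s(t(x)). Computing each image: s(t(1)) = s(5) = 2, s(t(2)) = s(6) = 3, s(t(3)) = s(1) = 1, s(t(4)) = s(3) = 5, s(t(5)) = s(4) = 7, s(t(6)) = s(2) = 6, s(t(7)) = s(7) = 4.
Hence st = [2 3 1 5 7 6 4].

2 3 1 5 7 6 4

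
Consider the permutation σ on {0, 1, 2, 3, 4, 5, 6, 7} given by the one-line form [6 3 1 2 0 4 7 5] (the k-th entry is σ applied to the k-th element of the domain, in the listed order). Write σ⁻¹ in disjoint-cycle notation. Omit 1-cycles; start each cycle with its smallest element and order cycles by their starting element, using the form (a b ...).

(0 4 5 7 6)(1 2 3)

First write σ in disjoint cycles: (0 6 7 5 4)(1 3 2).
The inverse reverses every cycle; in canonical form, σ⁻¹ = (0 4 5 7 6)(1 2 3).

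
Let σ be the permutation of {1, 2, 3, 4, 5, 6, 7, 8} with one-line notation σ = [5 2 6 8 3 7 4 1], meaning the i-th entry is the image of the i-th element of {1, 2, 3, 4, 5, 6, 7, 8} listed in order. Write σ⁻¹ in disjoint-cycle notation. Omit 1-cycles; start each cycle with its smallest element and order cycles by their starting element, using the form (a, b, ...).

(1, 8, 4, 7, 6, 3, 5)

First write σ in disjoint cycles: (1, 5, 3, 6, 7, 4, 8).
The inverse reverses every cycle; in canonical form, σ⁻¹ = (1, 8, 4, 7, 6, 3, 5).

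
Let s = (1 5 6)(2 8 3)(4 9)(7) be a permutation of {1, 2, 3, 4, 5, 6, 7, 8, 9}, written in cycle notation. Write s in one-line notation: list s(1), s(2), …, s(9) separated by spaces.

5 8 2 9 6 1 7 3 4

Image by image: 1↦5, 2↦8, 3↦2, 4↦9, 5↦6, 6↦1, 7↦7, 8↦3, 9↦4.
Listing these in domain order gives 5 8 2 9 6 1 7 3 4.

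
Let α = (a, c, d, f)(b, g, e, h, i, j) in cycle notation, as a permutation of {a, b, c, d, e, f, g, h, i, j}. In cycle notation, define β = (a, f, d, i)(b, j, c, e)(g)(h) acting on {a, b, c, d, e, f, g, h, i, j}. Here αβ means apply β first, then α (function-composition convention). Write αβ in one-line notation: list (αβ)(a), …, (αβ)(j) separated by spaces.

a b h j g f e i c d

(αβ)(x) = α(β(x)). Computing each image: α(β(a)) = α(f) = a, α(β(b)) = α(j) = b, α(β(c)) = α(e) = h, α(β(d)) = α(i) = j, α(β(e)) = α(b) = g, α(β(f)) = α(d) = f, α(β(g)) = α(g) = e, α(β(h)) = α(h) = i, α(β(i)) = α(a) = c, α(β(j)) = α(c) = d.
Hence αβ = [a b h j g f e i c d].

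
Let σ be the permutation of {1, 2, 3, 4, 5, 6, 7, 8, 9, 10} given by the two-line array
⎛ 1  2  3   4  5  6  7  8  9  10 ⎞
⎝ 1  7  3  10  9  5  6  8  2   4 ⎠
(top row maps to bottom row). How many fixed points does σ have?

3

The fixed points (elements with σ(x) = x) are {1, 3, 8}, so there are 3.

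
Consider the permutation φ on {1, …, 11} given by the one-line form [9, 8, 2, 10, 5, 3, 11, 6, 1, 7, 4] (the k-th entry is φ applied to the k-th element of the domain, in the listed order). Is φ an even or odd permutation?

In disjoint-cycle form the cycle lengths are 4, 4, 2, 1.
A cycle is odd iff its length is even; φ has 3 even-length cycles, so sgn(φ) = (−1)^3 and φ is odd.

odd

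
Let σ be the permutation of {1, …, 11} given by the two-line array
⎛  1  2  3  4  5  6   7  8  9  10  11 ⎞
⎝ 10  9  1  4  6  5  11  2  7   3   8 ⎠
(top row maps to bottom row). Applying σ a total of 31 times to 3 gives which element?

Tracing 3 → 1 → … returns to 3 after 3 steps, so 3 lies in a 3-cycle (1 10 3).
On a 3-cycle, σ^3 is the identity, so σ^31 = σ^1 there (31 ≡ 1 mod 3).
Advancing 1 step from 3: 3 → 1.

1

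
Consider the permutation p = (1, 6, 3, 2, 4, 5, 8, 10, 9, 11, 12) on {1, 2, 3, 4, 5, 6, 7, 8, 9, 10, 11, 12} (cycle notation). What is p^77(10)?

10 lies in the 11-cycle (1, 6, 3, 2, 4, 5, 8, 10, 9, 11, 12).
Since the cycle has length 11, p^77 acts on it the same as p^0 (77 mod 11 = 0).
So p^77(10) = 10.

10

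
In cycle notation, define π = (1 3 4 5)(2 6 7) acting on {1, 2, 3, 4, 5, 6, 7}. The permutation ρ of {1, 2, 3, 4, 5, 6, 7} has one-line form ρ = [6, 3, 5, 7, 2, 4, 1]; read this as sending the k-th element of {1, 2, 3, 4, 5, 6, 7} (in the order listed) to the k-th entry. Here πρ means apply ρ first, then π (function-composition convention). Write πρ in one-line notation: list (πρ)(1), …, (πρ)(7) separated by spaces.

For each element, apply ρ then π: 1 → 6 → 7; 2 → 3 → 4; 3 → 5 → 1; 4 → 7 → 2; 5 → 2 → 6; 6 → 4 → 5; 7 → 1 → 3.
Collecting the images, πρ = [7 4 1 2 6 5 3].

7 4 1 2 6 5 3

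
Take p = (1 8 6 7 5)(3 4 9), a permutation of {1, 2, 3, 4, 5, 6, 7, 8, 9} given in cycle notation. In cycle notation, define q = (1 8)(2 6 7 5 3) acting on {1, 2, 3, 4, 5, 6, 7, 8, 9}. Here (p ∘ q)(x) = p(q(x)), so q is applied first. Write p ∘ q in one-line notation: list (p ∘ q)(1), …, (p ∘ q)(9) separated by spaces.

6 7 2 9 4 5 1 8 3

(p ∘ q)(x) = p(q(x)). Computing each image: p(q(1)) = p(8) = 6, p(q(2)) = p(6) = 7, p(q(3)) = p(2) = 2, p(q(4)) = p(4) = 9, p(q(5)) = p(3) = 4, p(q(6)) = p(7) = 5, p(q(7)) = p(5) = 1, p(q(8)) = p(1) = 8, p(q(9)) = p(9) = 3.
Hence p ∘ q = [6 7 2 9 4 5 1 8 3].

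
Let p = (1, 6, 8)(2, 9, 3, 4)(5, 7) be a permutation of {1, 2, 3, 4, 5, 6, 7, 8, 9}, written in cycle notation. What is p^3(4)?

4 lies in the 4-cycle (2, 9, 3, 4).
Advancing 3 steps from 4: 4 → 2 → 9 → 3.

3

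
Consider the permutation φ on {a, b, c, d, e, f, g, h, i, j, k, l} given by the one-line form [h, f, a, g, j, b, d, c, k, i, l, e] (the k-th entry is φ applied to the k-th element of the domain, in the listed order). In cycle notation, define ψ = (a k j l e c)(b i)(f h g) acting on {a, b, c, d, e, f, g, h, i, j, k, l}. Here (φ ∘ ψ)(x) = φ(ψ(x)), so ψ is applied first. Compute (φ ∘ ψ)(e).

a

ψ(e) = c, then φ(c) = a; composing gives (φ ∘ ψ)(e) = a.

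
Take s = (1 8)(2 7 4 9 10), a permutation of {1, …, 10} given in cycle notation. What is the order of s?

The cycle type of s is (5, 2, 1, 1, 1).
The order is lcm(5, 2) = 10.

10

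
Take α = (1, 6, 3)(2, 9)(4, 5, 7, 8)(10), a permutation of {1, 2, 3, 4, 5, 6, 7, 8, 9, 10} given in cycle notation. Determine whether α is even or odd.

The cycle lengths are 4, 3, 2, 1.
A cycle of length ℓ contributes ℓ−1 transpositions, so α is a product of 3 + 2 + 1 = 6 transpositions — even.

even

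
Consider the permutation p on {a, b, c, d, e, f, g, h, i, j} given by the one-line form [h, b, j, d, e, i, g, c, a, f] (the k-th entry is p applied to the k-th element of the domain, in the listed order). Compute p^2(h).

Tracing h → c → … returns to h after 6 steps, so h lies in a 6-cycle (a h c j f i).
Advancing 2 steps from h: h → c → j.

j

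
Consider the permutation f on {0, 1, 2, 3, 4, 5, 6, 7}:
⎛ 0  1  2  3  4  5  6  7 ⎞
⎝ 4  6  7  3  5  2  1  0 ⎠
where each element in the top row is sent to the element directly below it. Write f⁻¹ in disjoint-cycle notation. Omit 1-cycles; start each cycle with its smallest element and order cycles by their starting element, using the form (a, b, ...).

(0, 7, 2, 5, 4)(1, 6)

The cycle decomposition of f is (0, 4, 5, 2, 7)(1, 6).
The inverse reverses every cycle; in canonical form, f⁻¹ = (0, 7, 2, 5, 4)(1, 6).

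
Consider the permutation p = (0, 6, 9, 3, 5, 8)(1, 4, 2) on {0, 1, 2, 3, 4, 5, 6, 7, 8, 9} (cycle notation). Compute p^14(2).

2 lies in the 3-cycle (1, 4, 2).
Since the cycle has length 3, p^14 acts on it the same as p^2 (14 mod 3 = 2).
Stepping 2 places around the cycle: 2 → 1 → 4.

4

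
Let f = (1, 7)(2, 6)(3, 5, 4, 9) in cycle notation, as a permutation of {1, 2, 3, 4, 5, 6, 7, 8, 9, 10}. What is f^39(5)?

3

5 lies in the 4-cycle (3, 5, 4, 9).
Since the cycle has length 4, f^39 acts on it the same as f^3 (39 mod 4 = 3).
Advancing 3 steps from 5: 5 → 4 → 9 → 3.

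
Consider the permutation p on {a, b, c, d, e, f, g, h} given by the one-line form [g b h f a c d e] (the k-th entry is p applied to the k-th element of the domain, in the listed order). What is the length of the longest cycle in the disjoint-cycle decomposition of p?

7

Decomposing into disjoint cycles gives (a, g, d, f, c, h, e); the longest has length 7.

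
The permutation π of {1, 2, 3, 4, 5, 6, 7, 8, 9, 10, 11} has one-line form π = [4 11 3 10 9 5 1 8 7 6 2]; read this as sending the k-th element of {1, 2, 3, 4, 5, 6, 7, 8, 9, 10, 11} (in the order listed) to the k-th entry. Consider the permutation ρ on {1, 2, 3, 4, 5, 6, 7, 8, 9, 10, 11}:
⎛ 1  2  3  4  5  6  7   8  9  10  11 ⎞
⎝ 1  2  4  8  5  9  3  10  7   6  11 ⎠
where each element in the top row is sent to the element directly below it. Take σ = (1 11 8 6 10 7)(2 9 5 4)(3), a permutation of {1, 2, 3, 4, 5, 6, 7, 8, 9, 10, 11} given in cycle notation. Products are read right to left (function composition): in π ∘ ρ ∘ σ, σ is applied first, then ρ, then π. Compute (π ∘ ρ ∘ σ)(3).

(π ∘ ρ ∘ σ)(3) = π(ρ(σ(3))). σ(3) = 3, then ρ(3) = 4, then π(4) = 10, so the result is 10.

10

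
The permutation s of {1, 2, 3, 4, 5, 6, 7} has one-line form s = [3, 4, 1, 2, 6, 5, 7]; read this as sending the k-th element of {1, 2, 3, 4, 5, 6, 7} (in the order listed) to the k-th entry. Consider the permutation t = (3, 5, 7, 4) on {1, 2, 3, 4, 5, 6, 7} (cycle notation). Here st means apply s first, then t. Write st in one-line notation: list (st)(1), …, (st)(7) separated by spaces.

5 3 1 2 6 7 4

Chase each element through s then t: 1 → 3 → 5; 2 → 4 → 3; 3 → 1 → 1; 4 → 2 → 2; 5 → 6 → 6; 6 → 5 → 7; 7 → 7 → 4.
Collecting the images, st = [5 3 1 2 6 7 4].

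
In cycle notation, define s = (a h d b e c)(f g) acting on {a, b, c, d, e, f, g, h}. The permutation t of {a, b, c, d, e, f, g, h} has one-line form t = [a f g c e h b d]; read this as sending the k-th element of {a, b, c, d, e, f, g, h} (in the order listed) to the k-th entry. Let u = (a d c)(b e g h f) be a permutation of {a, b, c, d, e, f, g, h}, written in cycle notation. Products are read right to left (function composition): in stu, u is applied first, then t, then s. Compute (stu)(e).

e

Chase e: u(e) = g; t(g) = b; s(b) = e. Hence (stu)(e) = e.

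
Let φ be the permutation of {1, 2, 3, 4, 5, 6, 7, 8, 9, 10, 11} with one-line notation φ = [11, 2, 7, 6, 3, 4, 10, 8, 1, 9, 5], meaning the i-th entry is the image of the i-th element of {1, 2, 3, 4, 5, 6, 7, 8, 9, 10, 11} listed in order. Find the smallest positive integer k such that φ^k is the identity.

14

Decomposing into disjoint cycles gives cycle lengths 7, 2, 1, 1.
The order of φ is the least common multiple of its cycle lengths: lcm(7, 2) = 14.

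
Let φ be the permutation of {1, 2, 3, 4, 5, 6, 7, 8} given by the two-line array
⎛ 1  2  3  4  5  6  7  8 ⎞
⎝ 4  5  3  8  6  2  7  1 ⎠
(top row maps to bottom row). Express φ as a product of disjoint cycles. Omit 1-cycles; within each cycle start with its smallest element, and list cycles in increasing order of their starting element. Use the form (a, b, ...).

From 1: 1 → 4 → 8 → 1, closing the cycle (1, 4, 8).
Repeating from the next unused element and collecting all non-trivial cycles gives (1, 4, 8)(2, 5, 6).

(1, 4, 8)(2, 5, 6)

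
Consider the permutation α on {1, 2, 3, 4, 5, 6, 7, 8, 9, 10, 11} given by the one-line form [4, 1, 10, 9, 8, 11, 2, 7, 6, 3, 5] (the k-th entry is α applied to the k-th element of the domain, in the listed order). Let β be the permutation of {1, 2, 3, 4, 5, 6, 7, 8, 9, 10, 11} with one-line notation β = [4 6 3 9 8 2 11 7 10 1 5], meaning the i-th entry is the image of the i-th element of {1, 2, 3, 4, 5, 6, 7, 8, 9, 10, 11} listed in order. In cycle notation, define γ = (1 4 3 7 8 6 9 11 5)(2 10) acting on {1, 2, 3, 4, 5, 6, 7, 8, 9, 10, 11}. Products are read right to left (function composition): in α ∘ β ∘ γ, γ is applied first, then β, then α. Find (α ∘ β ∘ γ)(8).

1

Chase 8: γ(8) = 6; β(6) = 2; α(2) = 1. Hence (α ∘ β ∘ γ)(8) = 1.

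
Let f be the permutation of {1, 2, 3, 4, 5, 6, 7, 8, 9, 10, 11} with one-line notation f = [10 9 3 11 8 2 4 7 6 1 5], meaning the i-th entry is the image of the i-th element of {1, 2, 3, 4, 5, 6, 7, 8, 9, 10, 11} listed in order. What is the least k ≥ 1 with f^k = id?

Writing f as disjoint cycles, the cycle lengths are 5, 3, 2, 1.
The order is lcm(5, 3, 2) = 30.

30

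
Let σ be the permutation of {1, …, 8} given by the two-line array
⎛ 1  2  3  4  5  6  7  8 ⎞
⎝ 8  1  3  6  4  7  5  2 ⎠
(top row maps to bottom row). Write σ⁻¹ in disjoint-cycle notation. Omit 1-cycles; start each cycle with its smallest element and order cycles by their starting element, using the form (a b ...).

(1 2 8)(4 5 7 6)

First write σ in disjoint cycles: (1 8 2)(4 6 7 5).
Reversing each cycle (and rotating so the smallest element leads) gives σ⁻¹ = (1 2 8)(4 5 7 6).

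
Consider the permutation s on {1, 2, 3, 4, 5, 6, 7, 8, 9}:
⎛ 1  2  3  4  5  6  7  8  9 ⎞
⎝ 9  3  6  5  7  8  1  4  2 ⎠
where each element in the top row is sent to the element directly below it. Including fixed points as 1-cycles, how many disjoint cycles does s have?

1

The cycle decomposition is (1, 9, 2, 3, 6, 8, 4, 5, 7), which has 1 cycle (counting 1-cycles).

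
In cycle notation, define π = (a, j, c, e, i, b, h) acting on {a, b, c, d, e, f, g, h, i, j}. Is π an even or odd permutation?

even

The cycle lengths are 7, 1, 1, 1.
A cycle is odd iff its length is even; π has 0 even-length cycles, so sgn(π) = (−1)^0 and π is even.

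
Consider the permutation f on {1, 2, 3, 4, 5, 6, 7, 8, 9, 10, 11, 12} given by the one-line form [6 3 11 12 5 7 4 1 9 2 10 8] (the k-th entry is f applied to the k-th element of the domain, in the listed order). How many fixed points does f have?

The fixed points (elements with f(x) = x) are {5, 9}, so there are 2.

2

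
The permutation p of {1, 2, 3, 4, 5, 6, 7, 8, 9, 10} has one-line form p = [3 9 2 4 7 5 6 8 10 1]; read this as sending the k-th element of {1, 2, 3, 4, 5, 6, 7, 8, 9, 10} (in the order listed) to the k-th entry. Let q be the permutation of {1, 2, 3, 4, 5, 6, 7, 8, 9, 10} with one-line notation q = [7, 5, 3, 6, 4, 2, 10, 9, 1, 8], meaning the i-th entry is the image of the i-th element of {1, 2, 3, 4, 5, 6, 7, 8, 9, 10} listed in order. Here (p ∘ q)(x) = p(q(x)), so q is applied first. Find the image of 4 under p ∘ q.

(p ∘ q)(4) = p(q(4)). q(4) = 6, then p(6) = 5. So (p ∘ q)(4) = 5.

5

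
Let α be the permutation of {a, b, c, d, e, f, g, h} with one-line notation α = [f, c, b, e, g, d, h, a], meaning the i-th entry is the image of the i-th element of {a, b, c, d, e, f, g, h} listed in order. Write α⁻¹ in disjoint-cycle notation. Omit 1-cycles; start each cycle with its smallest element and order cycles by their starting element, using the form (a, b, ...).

(a, h, g, e, d, f)(b, c)

First write α in disjoint cycles: (a, f, d, e, g, h)(b, c).
Reversing each cycle (and rotating so the smallest element leads) gives α⁻¹ = (a, h, g, e, d, f)(b, c).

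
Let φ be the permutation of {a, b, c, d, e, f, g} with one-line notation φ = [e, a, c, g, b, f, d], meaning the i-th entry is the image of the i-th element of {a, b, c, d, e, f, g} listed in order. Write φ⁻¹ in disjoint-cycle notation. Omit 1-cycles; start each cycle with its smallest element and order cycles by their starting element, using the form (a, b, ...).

The cycle decomposition of φ is (a, e, b)(d, g).
Reversing each cycle (and rotating so the smallest element leads) gives φ⁻¹ = (a, b, e)(d, g).

(a, b, e)(d, g)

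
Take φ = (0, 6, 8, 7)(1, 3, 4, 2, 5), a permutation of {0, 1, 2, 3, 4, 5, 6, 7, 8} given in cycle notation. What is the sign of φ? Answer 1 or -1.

The cycle lengths are 5, 4.
A cycle is odd iff its length is even; φ has 1 even-length cycle, so sgn(φ) = (−1)^1 and φ is odd.

-1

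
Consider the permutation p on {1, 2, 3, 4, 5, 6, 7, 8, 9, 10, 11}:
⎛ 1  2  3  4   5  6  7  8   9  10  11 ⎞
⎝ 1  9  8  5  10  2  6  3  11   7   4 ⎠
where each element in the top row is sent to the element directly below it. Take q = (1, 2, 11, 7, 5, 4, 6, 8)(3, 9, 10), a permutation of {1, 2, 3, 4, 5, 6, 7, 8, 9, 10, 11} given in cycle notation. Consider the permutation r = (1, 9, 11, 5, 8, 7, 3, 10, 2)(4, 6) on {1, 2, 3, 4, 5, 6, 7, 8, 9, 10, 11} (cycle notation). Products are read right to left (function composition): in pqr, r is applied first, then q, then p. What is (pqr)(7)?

11

Apply the permutations in order: r(7) = 3, then q(3) = 9, then p(9) = 11. So (pqr)(7) = 11.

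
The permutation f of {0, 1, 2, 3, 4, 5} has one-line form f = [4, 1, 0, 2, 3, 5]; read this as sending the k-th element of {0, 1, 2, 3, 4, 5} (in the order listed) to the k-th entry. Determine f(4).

4 is element number 5 of the domain, and entry number 5 of the one-line form is 3, so f(4) = 3.

3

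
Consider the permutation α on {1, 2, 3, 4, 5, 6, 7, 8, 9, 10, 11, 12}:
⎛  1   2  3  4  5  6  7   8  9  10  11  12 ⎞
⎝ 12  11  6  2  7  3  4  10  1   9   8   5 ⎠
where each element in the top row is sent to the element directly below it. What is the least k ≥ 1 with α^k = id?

Writing α as disjoint cycles, the cycle lengths are 10, 2.
The order of α is the least common multiple of its cycle lengths: lcm(10, 2) = 10.

10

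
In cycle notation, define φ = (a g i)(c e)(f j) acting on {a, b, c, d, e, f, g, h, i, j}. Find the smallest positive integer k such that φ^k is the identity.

The cycle type of φ is (3, 2, 2, 1, 1, 1).
The order of φ is the least common multiple of its cycle lengths: lcm(3, 2, 2) = 6.

6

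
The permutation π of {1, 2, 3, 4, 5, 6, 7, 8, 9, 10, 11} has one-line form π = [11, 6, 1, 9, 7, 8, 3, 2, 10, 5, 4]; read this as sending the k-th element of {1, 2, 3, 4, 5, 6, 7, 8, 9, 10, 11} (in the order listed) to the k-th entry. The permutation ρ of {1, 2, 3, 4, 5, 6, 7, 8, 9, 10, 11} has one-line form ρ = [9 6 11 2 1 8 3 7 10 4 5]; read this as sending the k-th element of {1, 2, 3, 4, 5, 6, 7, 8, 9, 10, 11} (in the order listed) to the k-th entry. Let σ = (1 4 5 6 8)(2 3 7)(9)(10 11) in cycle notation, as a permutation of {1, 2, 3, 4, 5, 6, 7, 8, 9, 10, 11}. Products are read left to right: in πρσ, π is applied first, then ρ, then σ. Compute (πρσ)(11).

Apply the permutations in order: π(11) = 4, then ρ(4) = 2, then σ(2) = 3. So (πρσ)(11) = 3.

3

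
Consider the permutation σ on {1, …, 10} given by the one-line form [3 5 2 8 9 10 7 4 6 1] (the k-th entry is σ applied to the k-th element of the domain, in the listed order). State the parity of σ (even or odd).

In disjoint-cycle form the cycle lengths are 7, 2, 1.
A cycle of length ℓ contributes ℓ−1 transpositions, so σ is a product of 6 + 1 = 7 transpositions — odd.

odd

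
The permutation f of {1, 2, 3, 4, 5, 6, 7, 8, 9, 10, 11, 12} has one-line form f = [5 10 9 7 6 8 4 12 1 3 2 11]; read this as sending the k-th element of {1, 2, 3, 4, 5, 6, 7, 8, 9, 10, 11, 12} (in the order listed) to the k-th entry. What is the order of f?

10

Decomposing into disjoint cycles gives cycle lengths 10, 2.
The order of f is the least common multiple of its cycle lengths: lcm(10, 2) = 10.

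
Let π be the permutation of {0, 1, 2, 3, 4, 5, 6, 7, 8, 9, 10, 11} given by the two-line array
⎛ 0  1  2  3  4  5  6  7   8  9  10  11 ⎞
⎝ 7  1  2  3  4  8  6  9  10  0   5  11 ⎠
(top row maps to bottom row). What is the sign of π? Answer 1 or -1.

In disjoint-cycle form the cycle lengths are 3, 3, 1, 1, 1, 1, 1, 1.
A cycle is odd iff its length is even; π has 0 even-length cycles, so sgn(π) = (−1)^0 and π is even.

1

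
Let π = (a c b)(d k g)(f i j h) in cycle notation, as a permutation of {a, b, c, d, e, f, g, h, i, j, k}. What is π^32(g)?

k

g lies in the 3-cycle (d k g).
Powers repeat with period 3 on this cycle, and 32 mod 3 = 2, so π^32(g) = π^2(g).
Advancing 2 steps from g: g → d → k.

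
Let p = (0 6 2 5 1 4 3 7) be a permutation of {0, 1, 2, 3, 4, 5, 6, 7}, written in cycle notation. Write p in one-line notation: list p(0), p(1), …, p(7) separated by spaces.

Image by image: 0→6, 1→4, 2→5, 3→7, 4→3, 5→1, 6→2, 7→0.
Listing these in domain order gives 6 4 5 7 3 1 2 0.

6 4 5 7 3 1 2 0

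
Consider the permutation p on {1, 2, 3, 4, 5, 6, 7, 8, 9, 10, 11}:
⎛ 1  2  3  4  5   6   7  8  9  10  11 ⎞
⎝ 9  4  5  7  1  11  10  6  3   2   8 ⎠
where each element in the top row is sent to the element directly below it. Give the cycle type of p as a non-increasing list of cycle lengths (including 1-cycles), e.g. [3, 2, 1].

The disjoint cycles are (1, 9, 3, 5)(2, 4, 7, 10)(6, 11, 8), with lengths 4, 4, 3 in non-increasing order.

[4, 4, 3]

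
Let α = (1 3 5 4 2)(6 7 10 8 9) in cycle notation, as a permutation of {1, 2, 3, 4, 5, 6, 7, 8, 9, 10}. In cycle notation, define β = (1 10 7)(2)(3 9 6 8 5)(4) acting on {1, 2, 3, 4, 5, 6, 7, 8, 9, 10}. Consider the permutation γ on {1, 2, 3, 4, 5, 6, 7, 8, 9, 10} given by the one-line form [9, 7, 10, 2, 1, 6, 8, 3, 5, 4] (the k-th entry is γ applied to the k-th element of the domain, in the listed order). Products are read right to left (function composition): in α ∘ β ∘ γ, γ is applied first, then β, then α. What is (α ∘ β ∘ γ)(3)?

(α ∘ β ∘ γ)(3) = α(β(γ(3))). γ(3) = 10, then β(10) = 7, then α(7) = 10, so the result is 10.

10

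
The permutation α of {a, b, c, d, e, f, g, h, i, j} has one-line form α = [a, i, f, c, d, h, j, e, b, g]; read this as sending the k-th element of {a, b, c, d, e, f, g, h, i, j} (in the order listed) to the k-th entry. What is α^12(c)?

Tracing c → f → … returns to c after 5 steps, so c lies in a 5-cycle (c f h e d).
On a 5-cycle, α^5 is the identity, so α^12 = α^2 there (12 ≡ 2 mod 5).
Stepping 2 places around the cycle: c → f → h.

h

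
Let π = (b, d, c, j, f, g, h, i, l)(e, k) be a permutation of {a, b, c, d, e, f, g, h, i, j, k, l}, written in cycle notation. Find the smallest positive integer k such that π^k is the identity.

The disjoint cycles have lengths 9, 2, 1.
Since disjoint cycles commute, ord(π) = lcm(9, 2) = 18.

18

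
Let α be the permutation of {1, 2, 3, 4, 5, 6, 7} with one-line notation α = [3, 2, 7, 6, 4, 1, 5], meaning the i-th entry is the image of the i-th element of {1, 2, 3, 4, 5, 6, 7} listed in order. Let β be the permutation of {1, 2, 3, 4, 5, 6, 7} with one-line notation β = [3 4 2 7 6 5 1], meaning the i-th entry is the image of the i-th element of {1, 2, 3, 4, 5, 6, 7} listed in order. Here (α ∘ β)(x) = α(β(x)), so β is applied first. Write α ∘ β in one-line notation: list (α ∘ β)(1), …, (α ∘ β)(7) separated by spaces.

7 6 2 5 1 4 3

(α ∘ β)(x) = α(β(x)). Computing each image: α(β(1)) = α(3) = 7, α(β(2)) = α(4) = 6, α(β(3)) = α(2) = 2, α(β(4)) = α(7) = 5, α(β(5)) = α(6) = 1, α(β(6)) = α(5) = 4, α(β(7)) = α(1) = 3.
Hence α ∘ β = [7 6 2 5 1 4 3].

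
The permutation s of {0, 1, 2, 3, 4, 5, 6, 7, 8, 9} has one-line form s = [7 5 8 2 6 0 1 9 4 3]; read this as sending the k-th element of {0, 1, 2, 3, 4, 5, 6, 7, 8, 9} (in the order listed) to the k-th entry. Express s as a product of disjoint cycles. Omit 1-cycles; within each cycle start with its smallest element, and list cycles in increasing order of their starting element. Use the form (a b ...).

From 0: 0 → 7 → 9 → 3 → 2 → 8 → 4 → 6 → 1 → 5 → 0, closing the cycle (0 7 9 3 2 8 4 6 1 5).
Continuing from each remaining unvisited element yields (0 7 9 3 2 8 4 6 1 5).

(0 7 9 3 2 8 4 6 1 5)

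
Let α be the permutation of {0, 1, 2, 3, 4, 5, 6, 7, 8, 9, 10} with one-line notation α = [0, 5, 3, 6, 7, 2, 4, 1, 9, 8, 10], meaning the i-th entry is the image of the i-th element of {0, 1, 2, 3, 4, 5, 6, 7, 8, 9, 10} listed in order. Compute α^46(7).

Tracing 7 → 1 → … returns to 7 after 7 steps, so 7 lies in a 7-cycle (1, 5, 2, 3, 6, 4, 7).
On a 7-cycle, α^7 is the identity, so α^46 = α^4 there (46 ≡ 4 mod 7).
Stepping 4 places around the cycle: 7 → 1 → 5 → 2 → 3.

3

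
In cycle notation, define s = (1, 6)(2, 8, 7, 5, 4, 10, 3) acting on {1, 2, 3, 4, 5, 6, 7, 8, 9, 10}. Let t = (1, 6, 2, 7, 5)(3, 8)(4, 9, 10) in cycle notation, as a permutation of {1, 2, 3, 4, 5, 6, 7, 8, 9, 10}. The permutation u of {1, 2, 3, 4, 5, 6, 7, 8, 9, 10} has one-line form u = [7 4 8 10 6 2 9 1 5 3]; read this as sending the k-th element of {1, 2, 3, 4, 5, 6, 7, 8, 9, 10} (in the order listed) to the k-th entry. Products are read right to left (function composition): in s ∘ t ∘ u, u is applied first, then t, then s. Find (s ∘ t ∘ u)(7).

(s ∘ t ∘ u)(7) = s(t(u(7))). u(7) = 9, then t(9) = 10, then s(10) = 3, so the result is 3.

3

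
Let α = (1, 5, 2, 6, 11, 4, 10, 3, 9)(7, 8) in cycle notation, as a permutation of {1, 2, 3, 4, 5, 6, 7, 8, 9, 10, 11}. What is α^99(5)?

5 lies in the 9-cycle (1, 5, 2, 6, 11, 4, 10, 3, 9).
On a 9-cycle, α^9 is the identity, so α^99 = α^0 there (99 ≡ 0 mod 9).
So α^99(5) = 5.

5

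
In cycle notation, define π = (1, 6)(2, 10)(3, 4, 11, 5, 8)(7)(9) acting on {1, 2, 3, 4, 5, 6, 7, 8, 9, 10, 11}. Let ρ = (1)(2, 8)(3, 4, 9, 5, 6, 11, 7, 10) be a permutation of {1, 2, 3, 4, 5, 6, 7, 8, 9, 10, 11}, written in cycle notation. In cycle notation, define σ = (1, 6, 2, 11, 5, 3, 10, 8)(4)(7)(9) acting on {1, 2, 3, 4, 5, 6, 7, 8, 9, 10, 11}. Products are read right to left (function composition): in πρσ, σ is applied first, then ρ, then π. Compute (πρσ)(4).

Apply the permutations in order: σ(4) = 4, then ρ(4) = 9, then π(9) = 9. So (πρσ)(4) = 9.

9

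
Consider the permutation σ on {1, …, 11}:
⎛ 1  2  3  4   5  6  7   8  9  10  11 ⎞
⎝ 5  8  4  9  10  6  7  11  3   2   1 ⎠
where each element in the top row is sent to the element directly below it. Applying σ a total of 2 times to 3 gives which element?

Tracing 3 → 4 → … returns to 3 after 3 steps, so 3 lies in a 3-cycle (3, 4, 9).
Advancing 2 steps from 3: 3 → 4 → 9.

9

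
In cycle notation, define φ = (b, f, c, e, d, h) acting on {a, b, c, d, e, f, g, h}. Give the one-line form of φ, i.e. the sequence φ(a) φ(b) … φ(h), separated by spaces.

a f e h d c g b

Image by image: a↦a, b↦f, c↦e, d↦h, e↦d, f↦c, g↦g, h↦b.
Listing these in domain order gives a f e h d c g b.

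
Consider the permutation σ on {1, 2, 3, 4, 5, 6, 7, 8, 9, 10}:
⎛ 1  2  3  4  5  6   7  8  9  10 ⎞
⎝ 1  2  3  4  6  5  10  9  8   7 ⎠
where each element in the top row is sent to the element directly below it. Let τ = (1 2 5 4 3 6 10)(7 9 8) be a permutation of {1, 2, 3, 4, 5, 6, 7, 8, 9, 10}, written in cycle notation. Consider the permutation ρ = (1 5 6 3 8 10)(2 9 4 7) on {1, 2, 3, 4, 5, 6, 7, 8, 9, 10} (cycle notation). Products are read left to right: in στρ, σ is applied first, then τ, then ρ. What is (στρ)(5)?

Chase 5: σ(5) = 6; τ(6) = 10; ρ(10) = 1. Hence (στρ)(5) = 1.

1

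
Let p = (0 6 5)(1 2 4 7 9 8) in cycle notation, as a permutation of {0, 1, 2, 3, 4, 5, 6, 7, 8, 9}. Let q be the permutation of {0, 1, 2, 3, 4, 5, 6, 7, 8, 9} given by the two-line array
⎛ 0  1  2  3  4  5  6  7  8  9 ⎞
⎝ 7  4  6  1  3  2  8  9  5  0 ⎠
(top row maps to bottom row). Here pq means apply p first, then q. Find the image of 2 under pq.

p(2) = 4, then q(4) = 3; composing gives (pq)(2) = 3.

3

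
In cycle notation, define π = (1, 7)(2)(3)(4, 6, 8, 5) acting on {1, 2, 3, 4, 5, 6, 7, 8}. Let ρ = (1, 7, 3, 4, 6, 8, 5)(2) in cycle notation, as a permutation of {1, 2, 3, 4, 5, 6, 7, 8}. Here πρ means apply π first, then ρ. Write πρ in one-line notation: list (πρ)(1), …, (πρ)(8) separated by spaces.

3 2 4 8 6 5 7 1

(πρ)(x) = ρ(π(x)). Computing each image: ρ(π(1)) = ρ(7) = 3, ρ(π(2)) = ρ(2) = 2, ρ(π(3)) = ρ(3) = 4, ρ(π(4)) = ρ(6) = 8, ρ(π(5)) = ρ(4) = 6, ρ(π(6)) = ρ(8) = 5, ρ(π(7)) = ρ(1) = 7, ρ(π(8)) = ρ(5) = 1.
Hence πρ = [3 2 4 8 6 5 7 1].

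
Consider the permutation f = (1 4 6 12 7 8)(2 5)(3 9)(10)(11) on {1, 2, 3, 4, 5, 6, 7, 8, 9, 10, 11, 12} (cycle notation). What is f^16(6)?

6 lies in the 6-cycle (1 4 6 12 7 8).
Since the cycle has length 6, f^16 acts on it the same as f^4 (16 mod 6 = 4).
Stepping 4 places around the cycle: 6 → 12 → 7 → 8 → 1.

1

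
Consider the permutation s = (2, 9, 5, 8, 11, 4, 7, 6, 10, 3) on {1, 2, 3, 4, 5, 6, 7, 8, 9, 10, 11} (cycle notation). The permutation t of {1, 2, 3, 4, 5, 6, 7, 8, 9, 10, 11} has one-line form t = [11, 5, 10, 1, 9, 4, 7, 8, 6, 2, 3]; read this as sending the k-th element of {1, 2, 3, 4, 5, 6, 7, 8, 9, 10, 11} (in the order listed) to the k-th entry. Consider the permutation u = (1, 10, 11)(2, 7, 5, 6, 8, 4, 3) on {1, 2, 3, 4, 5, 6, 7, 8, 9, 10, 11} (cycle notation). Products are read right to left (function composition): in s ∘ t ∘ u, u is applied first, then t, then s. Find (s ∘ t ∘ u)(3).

(s ∘ t ∘ u)(3) = s(t(u(3))). u(3) = 2, then t(2) = 5, then s(5) = 8, so the result is 8.

8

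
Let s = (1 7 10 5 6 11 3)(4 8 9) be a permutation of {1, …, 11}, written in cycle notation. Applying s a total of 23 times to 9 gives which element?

9 lies in the 3-cycle (4 8 9).
Since the cycle has length 3, s^23 acts on it the same as s^2 (23 mod 3 = 2).
Stepping 2 places around the cycle: 9 → 4 → 8.

8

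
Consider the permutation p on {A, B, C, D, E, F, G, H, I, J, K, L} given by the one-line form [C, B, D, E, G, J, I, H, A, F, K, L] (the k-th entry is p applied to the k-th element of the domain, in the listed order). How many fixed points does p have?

The fixed points (elements with p(x) = x) are {B, H, K, L}, so there are 4.

4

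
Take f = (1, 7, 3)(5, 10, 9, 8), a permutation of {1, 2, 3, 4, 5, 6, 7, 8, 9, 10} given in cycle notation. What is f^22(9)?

5

9 lies in the 4-cycle (5, 10, 9, 8).
Powers repeat with period 4 on this cycle, and 22 mod 4 = 2, so f^22(9) = f^2(9).
Stepping 2 places around the cycle: 9 → 8 → 5.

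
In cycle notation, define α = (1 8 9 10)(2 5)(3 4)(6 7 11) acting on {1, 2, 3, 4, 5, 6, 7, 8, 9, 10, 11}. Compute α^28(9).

9 lies in the 4-cycle (1 8 9 10).
Powers repeat with period 4 on this cycle, and 28 mod 4 = 0, so α^28(9) = α^0(9).
So α^28(9) = 9.

9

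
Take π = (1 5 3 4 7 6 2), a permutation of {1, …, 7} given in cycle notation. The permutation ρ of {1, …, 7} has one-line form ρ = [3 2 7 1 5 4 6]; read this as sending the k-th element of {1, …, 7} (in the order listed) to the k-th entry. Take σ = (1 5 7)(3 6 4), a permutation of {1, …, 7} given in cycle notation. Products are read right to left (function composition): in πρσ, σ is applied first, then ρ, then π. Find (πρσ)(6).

(πρσ)(6) = π(ρ(σ(6))). σ(6) = 4, then ρ(4) = 1, then π(1) = 5, so the result is 5.

5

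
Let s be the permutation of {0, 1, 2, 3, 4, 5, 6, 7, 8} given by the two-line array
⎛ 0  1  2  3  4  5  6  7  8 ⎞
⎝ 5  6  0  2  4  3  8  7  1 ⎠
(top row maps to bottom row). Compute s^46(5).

2

Tracing 5 → 3 → … returns to 5 after 4 steps, so 5 lies in a 4-cycle (0, 5, 3, 2).
Powers repeat with period 4 on this cycle, and 46 mod 4 = 2, so s^46(5) = s^2(5).
Advancing 2 steps from 5: 5 → 3 → 2.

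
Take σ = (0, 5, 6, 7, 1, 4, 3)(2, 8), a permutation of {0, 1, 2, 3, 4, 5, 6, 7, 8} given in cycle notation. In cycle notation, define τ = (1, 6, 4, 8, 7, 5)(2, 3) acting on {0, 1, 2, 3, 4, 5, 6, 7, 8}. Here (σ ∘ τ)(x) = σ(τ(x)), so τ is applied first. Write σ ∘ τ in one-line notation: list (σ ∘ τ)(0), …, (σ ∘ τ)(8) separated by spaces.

5 7 0 8 2 4 3 6 1

Chase each element through τ then σ: 0 → 0 → 5; 1 → 6 → 7; 2 → 3 → 0; 3 → 2 → 8; 4 → 8 → 2; 5 → 1 → 4; 6 → 4 → 3; 7 → 5 → 6; 8 → 7 → 1.
So σ ∘ τ in one-line form is 5 7 0 8 2 4 3 6 1.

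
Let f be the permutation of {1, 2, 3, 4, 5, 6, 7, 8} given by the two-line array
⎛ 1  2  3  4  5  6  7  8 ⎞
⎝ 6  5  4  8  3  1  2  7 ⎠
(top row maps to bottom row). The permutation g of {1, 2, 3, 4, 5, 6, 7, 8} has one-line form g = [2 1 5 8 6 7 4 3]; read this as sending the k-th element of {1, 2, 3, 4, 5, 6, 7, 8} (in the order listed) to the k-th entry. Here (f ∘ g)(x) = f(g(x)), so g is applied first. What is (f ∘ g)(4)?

(f ∘ g)(4) = f(g(4)). g(4) = 8, then f(8) = 7. So (f ∘ g)(4) = 7.

7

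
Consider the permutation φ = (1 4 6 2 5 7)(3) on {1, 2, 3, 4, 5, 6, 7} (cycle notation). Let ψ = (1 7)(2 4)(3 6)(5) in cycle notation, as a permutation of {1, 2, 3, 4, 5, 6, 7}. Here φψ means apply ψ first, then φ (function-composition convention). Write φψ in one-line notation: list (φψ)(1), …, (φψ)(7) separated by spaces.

(φψ)(x) = φ(ψ(x)). Computing each image: φ(ψ(1)) = φ(7) = 1, φ(ψ(2)) = φ(4) = 6, φ(ψ(3)) = φ(6) = 2, φ(ψ(4)) = φ(2) = 5, φ(ψ(5)) = φ(5) = 7, φ(ψ(6)) = φ(3) = 3, φ(ψ(7)) = φ(1) = 4.
Hence φψ = [1 6 2 5 7 3 4].

1 6 2 5 7 3 4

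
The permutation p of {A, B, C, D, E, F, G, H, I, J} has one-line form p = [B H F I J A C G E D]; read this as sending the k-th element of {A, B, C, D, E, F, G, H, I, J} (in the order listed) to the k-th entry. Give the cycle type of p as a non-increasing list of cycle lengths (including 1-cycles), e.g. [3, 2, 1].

[6, 4]

The disjoint cycles are (A B H G C F)(D I E J), with lengths 6, 4 in non-increasing order.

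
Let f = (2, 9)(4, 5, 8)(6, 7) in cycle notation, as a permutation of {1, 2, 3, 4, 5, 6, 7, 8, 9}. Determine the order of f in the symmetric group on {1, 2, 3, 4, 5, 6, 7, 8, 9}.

6

The cycle type of f is (3, 2, 2, 1, 1).
Since disjoint cycles commute, ord(f) = lcm(3, 2, 2) = 6.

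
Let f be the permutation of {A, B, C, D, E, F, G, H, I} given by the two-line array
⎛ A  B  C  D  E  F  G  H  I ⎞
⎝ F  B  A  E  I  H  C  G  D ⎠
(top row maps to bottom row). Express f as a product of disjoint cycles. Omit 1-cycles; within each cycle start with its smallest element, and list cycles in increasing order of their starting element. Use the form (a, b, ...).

From A: A → F → H → G → C → A, closing the cycle (A, F, H, G, C).
Continuing from each remaining unvisited element yields (A, F, H, G, C)(D, E, I).

(A, F, H, G, C)(D, E, I)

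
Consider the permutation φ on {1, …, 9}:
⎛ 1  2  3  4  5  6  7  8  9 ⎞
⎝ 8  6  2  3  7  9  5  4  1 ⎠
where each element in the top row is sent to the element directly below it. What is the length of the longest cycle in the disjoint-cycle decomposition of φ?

7

Decomposing into disjoint cycles gives (1, 8, 4, 3, 2, 6, 9)(5, 7); the longest has length 7.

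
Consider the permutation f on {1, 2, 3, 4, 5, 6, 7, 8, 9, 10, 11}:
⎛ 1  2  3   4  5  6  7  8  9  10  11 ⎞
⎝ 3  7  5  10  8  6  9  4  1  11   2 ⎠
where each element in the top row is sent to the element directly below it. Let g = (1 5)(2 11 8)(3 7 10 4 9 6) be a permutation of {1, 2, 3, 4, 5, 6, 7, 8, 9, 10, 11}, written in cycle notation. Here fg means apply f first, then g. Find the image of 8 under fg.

9

f(8) = 4, then g(4) = 9; composing gives (fg)(8) = 9.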